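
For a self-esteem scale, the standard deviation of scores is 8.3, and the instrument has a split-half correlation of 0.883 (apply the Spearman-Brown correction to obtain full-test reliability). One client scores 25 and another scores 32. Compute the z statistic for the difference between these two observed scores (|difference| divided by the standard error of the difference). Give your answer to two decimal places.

2.39

Spearman-Brown: r = 2(0.883) / (1 + 0.883) = 1.7660 / 1.8830 ≈ 0.9379
The standard error of measurement is 8.3000*√(1 − 0.9379) ≈ 8.3000*0.2493 ≈ 2.0689.
SE_diff = √2 * SEM ≈ 2.9259
z = 7 / 2.9259 ≈ 2.3924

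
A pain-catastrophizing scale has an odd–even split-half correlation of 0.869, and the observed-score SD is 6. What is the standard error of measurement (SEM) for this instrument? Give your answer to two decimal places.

r_full = 2·0.869 / (1 + 0.869) ≈ 0.92991
SEM = 6.00000 · √(1 − 0.92991) = 6.00000 · √0.07009 ≈ 6.00000 · 0.26475 ≈ 1.58848

1.59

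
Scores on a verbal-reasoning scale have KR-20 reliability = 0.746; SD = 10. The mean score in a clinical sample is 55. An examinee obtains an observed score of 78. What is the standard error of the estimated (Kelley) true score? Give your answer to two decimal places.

4.35

SE_est = SD × √(r(1 − r)) = 10.000 × √0.189 ≈ 10.000 × 0.435 ≈ 4.353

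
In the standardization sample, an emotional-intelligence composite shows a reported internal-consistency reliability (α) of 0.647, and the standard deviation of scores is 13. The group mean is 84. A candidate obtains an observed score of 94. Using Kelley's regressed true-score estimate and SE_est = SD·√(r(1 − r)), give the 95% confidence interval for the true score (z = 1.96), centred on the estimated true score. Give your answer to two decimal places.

T̂ = r·X + (1 − r)·M = 0.647*94 + 0.353*84 = 60.818 + 29.652 ≈ 90.470
SE_est = SD * √(r(1 − r)) = 13.000 * √0.228 ≈ 13.000 * 0.478 ≈ 6.213
95% CI: 90.470 ± 12.177 ≈ (78.293, 102.647)

[78.29, 102.65]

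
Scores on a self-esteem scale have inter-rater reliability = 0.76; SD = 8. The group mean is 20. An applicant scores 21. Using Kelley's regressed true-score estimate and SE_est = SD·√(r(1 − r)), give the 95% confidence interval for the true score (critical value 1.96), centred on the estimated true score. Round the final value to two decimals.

[14.06, 27.46]

T̂ = r·X + (1 − r)·M = 0.760*21 + 0.240*20 = 15.960 + 4.800 ≃ 20.760
SE_est = 8.000*√(0.760*0.240) ≃ 3.417
CI = 20.760 ± 1.96 * 3.417 → [14.063, 27.457]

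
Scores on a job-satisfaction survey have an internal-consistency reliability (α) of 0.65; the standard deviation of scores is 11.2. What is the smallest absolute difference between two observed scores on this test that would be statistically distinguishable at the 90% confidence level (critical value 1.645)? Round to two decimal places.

The standard error of measurement is 11.20000·√(1 − 0.65000) ≈ 11.20000·0.59161 ≈ 6.62601.
SE_diff = √2 · SEM ≈ 9.37059
Smallest detectable difference = 1.645·9.37059 ≈ 15.41462

15.41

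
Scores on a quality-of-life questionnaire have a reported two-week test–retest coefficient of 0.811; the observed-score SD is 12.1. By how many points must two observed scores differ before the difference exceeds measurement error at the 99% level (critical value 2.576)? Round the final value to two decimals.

SEM = 12.100·√(1 − 0.811) ≈ 5.260
SE_diff = SEM · √2 ≈ 5.260 · 1.414 ≈ 7.439
Smallest detectable difference = 2.576·7.439 ≈ 19.164

19.16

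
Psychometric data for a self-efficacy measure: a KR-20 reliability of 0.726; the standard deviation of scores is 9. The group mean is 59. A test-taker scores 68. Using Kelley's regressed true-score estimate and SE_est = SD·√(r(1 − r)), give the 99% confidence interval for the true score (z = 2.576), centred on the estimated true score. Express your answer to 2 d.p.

T̂ = 0.726(68) + 0.274(59) ≈ 65.534
SE_est = 9.000·√(0.726·0.274) ≈ 4.014
99% CI: 65.534 ± 10.340 ≈ (55.194, 75.874)

[55.19, 75.87]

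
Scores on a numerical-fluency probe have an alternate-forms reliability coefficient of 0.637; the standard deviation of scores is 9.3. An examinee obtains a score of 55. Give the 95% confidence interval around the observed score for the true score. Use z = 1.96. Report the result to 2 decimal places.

[44.02, 65.98]

SEM = 9.3000×√(1 − 0.6370) ≈ 5.6032
Half-width = 1.96×5.6032 ≈ 10.9823
CI = 55 ± 10.9823 → [44.0177, 65.9823]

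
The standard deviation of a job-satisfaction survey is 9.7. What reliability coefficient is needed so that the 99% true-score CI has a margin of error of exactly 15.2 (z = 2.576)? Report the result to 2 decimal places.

SEM needed = half-width / z = 15.2/2.576 ≈ 5.901
Required reliability = 1 − (SEM/SD)² = 1 − 0.370 ≈ 0.630

0.63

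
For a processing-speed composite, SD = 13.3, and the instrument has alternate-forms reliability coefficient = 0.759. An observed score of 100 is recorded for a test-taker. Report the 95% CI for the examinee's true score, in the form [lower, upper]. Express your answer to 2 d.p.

[87.20, 112.80]

SEM = 13.3000·√(1 − 0.7590) ≈ 6.5292
Half-width = 1.96·6.5292 ≈ 12.7972
95% CI: 100 ± 12.7972 = [87.2028, 112.7972]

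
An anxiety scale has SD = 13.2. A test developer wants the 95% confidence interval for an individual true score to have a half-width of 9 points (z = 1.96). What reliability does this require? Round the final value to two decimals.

Required SEM = 9 / 1.96 ≈ 4.5918
r = 1 − (SEM / SD)² = 1 − (4.5918 / 13.2)² ≈ 1 − 0.1210 ≈ 0.8790

0.88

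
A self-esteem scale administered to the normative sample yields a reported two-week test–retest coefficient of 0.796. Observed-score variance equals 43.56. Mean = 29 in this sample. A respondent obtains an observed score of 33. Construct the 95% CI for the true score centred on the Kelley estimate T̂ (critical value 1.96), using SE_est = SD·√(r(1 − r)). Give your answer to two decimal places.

[26.97, 37.40]

SD = √43.56 ≈ 6.600
T̂ = 0.796(33) + 0.204(29) ≈ 32.184
SE_est = SD × √(r(1 − r)) = 6.600 × √0.162 ≈ 6.600 × 0.403 ≈ 2.660
CI = 32.184 ± 1.96 × 2.660 → [26.971, 37.397]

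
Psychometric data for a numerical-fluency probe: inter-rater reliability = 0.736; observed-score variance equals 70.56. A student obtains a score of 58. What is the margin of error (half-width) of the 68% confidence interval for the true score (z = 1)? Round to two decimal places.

SD = √70.56 = 8.400
SEM = 8.400 × √(1 − 0.736) = 8.400 × √0.264 ≈ 8.400 × 0.514 ≈ 4.316
Half-width = 1×4.316 ≈ 4.316

4.32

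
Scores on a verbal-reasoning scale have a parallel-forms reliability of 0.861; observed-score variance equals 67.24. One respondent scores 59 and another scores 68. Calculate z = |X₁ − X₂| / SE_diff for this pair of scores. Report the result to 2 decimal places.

SD = √67.24 ≈ 8.200
SEM = 8.200 × √(1 − 0.861) = 8.200 × √0.139 ≈ 8.200 × 0.373 ≈ 3.057
SE_diff = SEM × √2 ≈ 3.057 × 1.414 ≈ 4.324
z = |59 − 68| / 4.324 = 9 / 4.324 ≈ 2.082

2.08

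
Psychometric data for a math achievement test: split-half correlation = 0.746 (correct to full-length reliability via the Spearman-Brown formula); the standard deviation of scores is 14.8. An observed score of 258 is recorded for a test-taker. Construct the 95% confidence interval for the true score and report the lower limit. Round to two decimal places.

Spearman-Brown: r = 2(0.746) / (1 + 0.746) = 1.492 / 1.746 ≈ 0.855
SEM = 14.800·√(1 − 0.855) ≈ 5.645
Margin = 1.96 · 5.645 ≈ 11.064
Lower bound: 258 − 11.064 = 246.936

246.94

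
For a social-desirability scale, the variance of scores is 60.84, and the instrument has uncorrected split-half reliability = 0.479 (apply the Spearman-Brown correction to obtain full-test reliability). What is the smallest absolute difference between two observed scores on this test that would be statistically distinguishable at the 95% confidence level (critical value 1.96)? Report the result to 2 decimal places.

σ = 60.84^(1/2) = 7.8000
r_full = 2·0.479 / (1 + 0.479) ≈ 0.6477
SEM = 7.8000 × √(1 − 0.6477) = 7.8000 × √0.3523 ≈ 7.8000 × 0.5935 ≈ 4.6294
SE_diff = √2 × SEM ≈ 6.5470
Smallest detectable difference = 1.96×6.5470 ≈ 12.8322

12.83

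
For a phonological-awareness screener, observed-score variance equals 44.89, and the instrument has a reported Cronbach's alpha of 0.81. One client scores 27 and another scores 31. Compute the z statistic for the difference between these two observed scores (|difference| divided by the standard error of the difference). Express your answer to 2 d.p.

SD = √44.89 ≈ 6.700
SEM = 6.700 × √(1 − 0.810) = 6.700 × √0.190 ≈ 6.700 × 0.436 ≈ 2.920
Standard error of the difference = 2.920·√2 ≈ 4.130
z = 4 / 4.130 ≈ 0.968

0.97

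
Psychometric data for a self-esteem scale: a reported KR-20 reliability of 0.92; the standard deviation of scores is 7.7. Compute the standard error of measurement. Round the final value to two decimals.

2.18

The standard error of measurement is 7.70000×√(1 − 0.92000) ≈ 7.70000×0.28284 ≈ 2.17789.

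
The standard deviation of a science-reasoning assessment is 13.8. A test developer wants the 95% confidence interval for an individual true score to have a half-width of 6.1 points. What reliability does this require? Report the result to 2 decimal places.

Required SEM = 6.1 / 1.96 ≈ 3.11224
Required reliability = 1 − (SEM/SD)² = 1 − 0.05086 ≈ 0.94914

0.95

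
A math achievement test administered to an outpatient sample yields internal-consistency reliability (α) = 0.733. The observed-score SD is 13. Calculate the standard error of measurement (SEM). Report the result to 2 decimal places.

SEM = 13.0000 * √(1 − 0.7330) = 13.0000 * √0.2670 ≈ 13.0000 * 0.5167 ≈ 6.7174

6.72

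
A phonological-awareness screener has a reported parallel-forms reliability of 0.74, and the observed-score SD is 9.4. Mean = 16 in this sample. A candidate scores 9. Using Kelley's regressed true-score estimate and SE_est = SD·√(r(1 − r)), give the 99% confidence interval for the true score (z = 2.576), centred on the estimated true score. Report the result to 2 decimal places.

Estimated true score = 0.7400*9 + (1 − 0.7400)*16 ≈ 10.8200
SE_est = SD * √(r(1 − r)) = 9.4000 * √0.1924 ≈ 9.4000 * 0.4386 ≈ 4.1232
CI = 10.8200 ± 2.576 * 4.1232 → [0.1987, 21.4413]

[0.20, 21.44]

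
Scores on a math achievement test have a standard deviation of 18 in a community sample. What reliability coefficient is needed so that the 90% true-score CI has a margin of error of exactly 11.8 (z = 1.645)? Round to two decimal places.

0.84

Required SEM = 11.8 / 1.645 ≈ 7.17325
r = 1 − (7.17325/18)² ≈ 1 − 0.15881 ≈ 0.84119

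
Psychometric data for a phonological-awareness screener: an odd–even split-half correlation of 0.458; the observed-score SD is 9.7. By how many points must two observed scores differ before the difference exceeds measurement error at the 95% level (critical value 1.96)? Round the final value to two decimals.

Spearman-Brown: r = 2(0.458) / (1 + 0.458) = 0.91600 / 1.45800 ≈ 0.62826
The standard error of measurement is 9.70000*√(1 − 0.62826) ≈ 9.70000*0.60971 ≈ 5.91415.
Standard error of the difference = 5.91415·√2 ≈ 8.36388
Smallest detectable difference = 1.96*8.36388 ≈ 16.39320

16.39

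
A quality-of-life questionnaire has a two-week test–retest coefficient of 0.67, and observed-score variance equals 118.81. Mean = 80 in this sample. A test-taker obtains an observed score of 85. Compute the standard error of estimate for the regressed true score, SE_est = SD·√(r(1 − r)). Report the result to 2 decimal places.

SD = √118.81 ≃ 10.900
SE_est = SD × √(r(1 − r)) = 10.900 × √0.221 ≃ 10.900 × 0.470 ≃ 5.125

5.13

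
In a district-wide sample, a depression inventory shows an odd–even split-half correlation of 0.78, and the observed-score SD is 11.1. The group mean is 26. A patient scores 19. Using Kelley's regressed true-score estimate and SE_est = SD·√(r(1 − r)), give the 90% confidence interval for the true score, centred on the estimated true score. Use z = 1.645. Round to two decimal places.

[13.86, 25.87]

r_full = 2·0.78 / (1 + 0.78) ≈ 0.8764
T̂ = 0.8764(19) + 0.1236(26) ≈ 19.8652
SE_est = 11.1000·√(0.8764·0.1236) ≈ 3.6532
90% CI: 19.8652 ± 6.0096 ≈ (13.8556, 25.8747)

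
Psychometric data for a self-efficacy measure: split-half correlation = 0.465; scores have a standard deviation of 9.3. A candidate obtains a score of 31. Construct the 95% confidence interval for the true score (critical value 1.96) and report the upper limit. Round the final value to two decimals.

42.02

Spearman-Brown: r = 2(0.465) / (1 + 0.465) = 0.9300 / 1.4650 ≈ 0.6348
SEM = 9.3000 · √(1 − 0.6348) = 9.3000 · √0.3652 ≈ 9.3000 · 0.6043 ≈ 5.6201
Margin = 1.96 · 5.6201 ≈ 11.0153
Upper limit = 31 + 11.0153 ≈ 42.0153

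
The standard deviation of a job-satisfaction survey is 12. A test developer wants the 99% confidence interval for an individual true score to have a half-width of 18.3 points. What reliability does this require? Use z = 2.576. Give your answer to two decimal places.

Required SEM = 18.3 / 2.576 ≈ 7.1040
Required reliability = 1 − (SEM/SD)² = 1 − 0.3505 ≈ 0.6495

0.65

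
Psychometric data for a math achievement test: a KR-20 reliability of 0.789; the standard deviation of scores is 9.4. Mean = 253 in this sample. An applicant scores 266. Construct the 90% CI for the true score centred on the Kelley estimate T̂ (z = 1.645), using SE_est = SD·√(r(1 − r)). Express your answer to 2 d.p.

[256.95, 269.57]

T̂ = r·X + (1 − r)·M = 0.789·266 + 0.211·253 = 209.874 + 53.383 ≈ 263.257
SE_est = 9.400·√[r(1 − r)] ≈ 3.835
90% CI: 263.257 ± 6.309 ≈ (256.948, 269.566)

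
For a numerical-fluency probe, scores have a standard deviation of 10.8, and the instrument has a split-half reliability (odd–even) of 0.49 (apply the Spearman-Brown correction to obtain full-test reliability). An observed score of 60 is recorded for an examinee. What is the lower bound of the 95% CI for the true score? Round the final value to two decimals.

47.62

Full-length reliability (Spearman-Brown) = 2(0.49)/(1+0.49) ≃ 0.658
The standard error of measurement is 10.800·√(1 − 0.658) ≃ 10.800·0.585 ≃ 6.319.
Margin = 1.96 · 6.319 ≃ 12.384
Lower limit = 60 − 12.384 ≃ 47.616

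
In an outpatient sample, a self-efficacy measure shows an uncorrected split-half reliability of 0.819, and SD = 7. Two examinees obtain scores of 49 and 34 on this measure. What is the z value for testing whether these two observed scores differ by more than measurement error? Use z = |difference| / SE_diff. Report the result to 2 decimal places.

Full-length reliability (Spearman-Brown) = 2(0.819)/(1+0.819) ≈ 0.9005
The standard error of measurement is 7.0000×√(1 − 0.9005) ≈ 7.0000×0.3154 ≈ 2.2081.
Standard error of the difference = 2.2081·√2 ≈ 3.1227
z = 15 / 3.1227 ≈ 4.8035

4.80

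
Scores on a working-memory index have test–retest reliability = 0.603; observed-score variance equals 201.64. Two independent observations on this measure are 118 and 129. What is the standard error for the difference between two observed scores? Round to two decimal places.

12.65

σ = 201.64^(1/2) = 14.2000
The standard error of measurement is 14.2000×√(1 − 0.6030) ≈ 14.2000×0.6301 ≈ 8.9471.
SE_diff = SEM × √2 ≈ 8.9471 × 1.4142 ≈ 12.6531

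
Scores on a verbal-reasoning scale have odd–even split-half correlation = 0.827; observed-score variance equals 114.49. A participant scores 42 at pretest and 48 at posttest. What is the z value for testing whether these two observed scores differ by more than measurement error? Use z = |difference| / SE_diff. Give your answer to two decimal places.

1.29

SD = √114.49 = 10.700
r_full = 2·0.827 / (1 + 0.827) ≃ 0.905
SEM = 10.700·√(1 − 0.905) ≃ 3.293
Standard error of the difference = 3.293·√2 ≃ 4.656
z = 6 / 4.656 ≃ 1.289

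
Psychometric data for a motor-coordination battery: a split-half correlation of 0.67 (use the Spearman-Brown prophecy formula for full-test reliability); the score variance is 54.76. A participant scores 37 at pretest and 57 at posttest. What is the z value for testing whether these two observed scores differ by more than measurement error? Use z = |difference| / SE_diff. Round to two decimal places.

4.30

σ = 54.76^(1/2) = 7.4000
r_full = 2·0.67 / (1 + 0.67) ≃ 0.8024
SEM = 7.4000·√(1 − 0.8024) ≃ 3.2895
SE_diff = √2 · SEM ≃ 4.6521
z = |37 − 57| / 4.6521 = 20 / 4.6521 ≃ 4.2992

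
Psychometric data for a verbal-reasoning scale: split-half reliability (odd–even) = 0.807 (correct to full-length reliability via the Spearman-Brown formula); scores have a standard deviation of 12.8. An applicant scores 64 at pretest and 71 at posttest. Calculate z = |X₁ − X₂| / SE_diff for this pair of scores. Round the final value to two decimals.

Spearman-Brown: r = 2(0.807) / (1 + 0.807) = 1.614 / 1.807 ≈ 0.893
SEM = 12.800 × √(1 − 0.893) = 12.800 × √0.107 ≈ 12.800 × 0.327 ≈ 4.183
SE_diff = √2 × SEM ≈ 5.916
z = |64 − 71| / 5.916 = 7 / 5.916 ≈ 1.183

1.18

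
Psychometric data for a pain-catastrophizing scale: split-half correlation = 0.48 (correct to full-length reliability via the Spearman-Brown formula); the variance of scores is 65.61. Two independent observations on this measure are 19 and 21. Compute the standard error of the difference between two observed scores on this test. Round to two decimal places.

σ = 65.61^(1/2) = 8.10000
Full-length reliability (Spearman-Brown) = 2(0.48)/(1+0.48) ≃ 0.64865
SEM = 8.10000×√(1 − 0.64865) ≃ 4.80127
SE_diff = √2 × SEM ≃ 6.79002

6.79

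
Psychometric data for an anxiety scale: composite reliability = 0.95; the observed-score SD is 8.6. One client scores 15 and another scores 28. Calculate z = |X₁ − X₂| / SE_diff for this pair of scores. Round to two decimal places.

4.78

SEM = 8.600 × √(1 − 0.950) = 8.600 × √0.050 ≈ 8.600 × 0.224 ≈ 1.923
Standard error of the difference = 1.923·√2 ≈ 2.720
z = 13 / 2.720 ≈ 4.780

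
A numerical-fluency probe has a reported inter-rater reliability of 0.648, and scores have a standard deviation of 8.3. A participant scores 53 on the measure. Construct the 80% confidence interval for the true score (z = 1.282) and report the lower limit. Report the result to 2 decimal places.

46.69

The standard error of measurement is 8.3000·√(1 − 0.6480) ≃ 8.3000·0.5933 ≃ 4.9244.
Margin = 1.282 · 4.9244 ≃ 6.3130
Lower limit = 53 − 6.3130 ≃ 46.6870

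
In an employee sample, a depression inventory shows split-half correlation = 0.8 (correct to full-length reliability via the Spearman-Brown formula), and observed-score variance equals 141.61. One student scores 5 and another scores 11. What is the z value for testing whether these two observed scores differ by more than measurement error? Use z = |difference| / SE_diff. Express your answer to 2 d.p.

1.07

σ = 141.61^(1/2) = 11.900
r_full = 2·0.8 / (1 + 0.8) ≈ 0.889
SEM = 11.900 * √(1 − 0.889) = 11.900 * √0.111 ≈ 11.900 * 0.333 ≈ 3.967
SE_diff = √2 * SEM ≈ 5.610
z = 6 / 5.610 ≈ 1.070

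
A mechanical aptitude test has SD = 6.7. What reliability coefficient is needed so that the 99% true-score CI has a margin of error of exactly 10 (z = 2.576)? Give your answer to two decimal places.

SEM needed = half-width / z = 10/2.576 ≈ 3.88199
Required reliability = 1 − (SEM/SD)² = 1 − 0.33571 ≈ 0.66429

0.66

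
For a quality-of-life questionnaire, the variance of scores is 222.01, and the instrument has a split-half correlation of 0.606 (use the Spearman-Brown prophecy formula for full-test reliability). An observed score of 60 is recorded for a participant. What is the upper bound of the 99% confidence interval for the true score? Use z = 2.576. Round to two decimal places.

79.01

SD = √222.01 ≈ 14.9000
Full-length reliability (Spearman-Brown) = 2(0.606)/(1+0.606) ≈ 0.7547
SEM = 14.9000 * √(1 − 0.7547) = 14.9000 * √0.2453 ≈ 14.9000 * 0.4953 ≈ 7.3801
Margin = 2.576 * 7.3801 ≈ 19.0111
Upper bound: 60 + 19.0111 = 79.0111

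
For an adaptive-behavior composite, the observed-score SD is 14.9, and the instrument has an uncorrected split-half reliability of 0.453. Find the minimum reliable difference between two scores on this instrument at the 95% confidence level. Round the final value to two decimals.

Full-length reliability (Spearman-Brown) = 2(0.453)/(1+0.453) ≈ 0.6235
SEM = 14.9000 × √(1 − 0.6235) = 14.9000 × √0.3765 ≈ 14.9000 × 0.6136 ≈ 9.1421
SE_diff = √2 × SEM ≈ 12.9289
Smallest detectable difference = 1.96×12.9289 ≈ 25.3407

25.34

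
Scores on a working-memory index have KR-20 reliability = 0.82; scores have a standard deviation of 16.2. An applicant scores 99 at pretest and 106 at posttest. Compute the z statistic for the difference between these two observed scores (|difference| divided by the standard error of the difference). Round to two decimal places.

The standard error of measurement is 16.20000·√(1 − 0.82000) ≈ 16.20000·0.42426 ≈ 6.87308.
SE_diff = √2 · SEM ≈ 9.72000
z = |99 − 106| / 9.72000 = 7 / 9.72000 ≈ 0.72016

0.72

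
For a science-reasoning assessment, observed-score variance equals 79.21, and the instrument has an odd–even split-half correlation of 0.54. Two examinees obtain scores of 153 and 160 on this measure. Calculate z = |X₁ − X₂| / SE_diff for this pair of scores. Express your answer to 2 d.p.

1.02

σ = 79.21^(1/2) = 8.90000
Spearman-Brown: r = 2(0.54) / (1 + 0.54) = 1.08000 / 1.54000 ≃ 0.70130
SEM = 8.90000 * √(1 − 0.70130) = 8.90000 * √0.29870 ≃ 8.90000 * 0.54654 ≃ 4.86417
Standard error of the difference = 4.86417·√2 ≃ 6.87897
z = 7 / 6.87897 ≃ 1.01759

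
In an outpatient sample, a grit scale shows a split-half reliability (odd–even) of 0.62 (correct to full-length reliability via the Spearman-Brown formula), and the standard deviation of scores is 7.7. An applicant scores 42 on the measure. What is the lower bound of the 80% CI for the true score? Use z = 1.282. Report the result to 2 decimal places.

r_full = 2·0.62 / (1 + 0.62) ≃ 0.7654
SEM = 7.7000×√(1 − 0.7654) ≃ 3.7293
1.282 × SEM ≃ 4.7809
Lower limit = 42 − 4.7809 ≃ 37.2191

37.22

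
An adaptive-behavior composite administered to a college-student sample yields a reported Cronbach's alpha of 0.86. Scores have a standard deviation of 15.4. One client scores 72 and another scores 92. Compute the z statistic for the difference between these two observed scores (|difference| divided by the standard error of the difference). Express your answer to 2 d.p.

SEM = 15.400*√(1 − 0.860) ≈ 5.762
Standard error of the difference = 5.762·√2 ≈ 8.149
z = 20 / 8.149 ≈ 2.454

2.45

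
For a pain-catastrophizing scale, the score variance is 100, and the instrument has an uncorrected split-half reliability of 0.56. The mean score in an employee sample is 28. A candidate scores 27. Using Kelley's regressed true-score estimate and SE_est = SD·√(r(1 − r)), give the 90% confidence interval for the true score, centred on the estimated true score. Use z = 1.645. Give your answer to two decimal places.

[19.88, 34.68]

SD = √100 ≈ 10.00000
Full-length reliability (Spearman-Brown) = 2(0.56)/(1+0.56) ≈ 0.71795
T̂ = 0.71795(27) + 0.28205(28) ≈ 27.28205
SE_est = 10.00000·√[r(1 − r)] ≈ 4.49998
90% CI: 27.28205 ± 7.40247 ≈ (19.87958, 34.68452)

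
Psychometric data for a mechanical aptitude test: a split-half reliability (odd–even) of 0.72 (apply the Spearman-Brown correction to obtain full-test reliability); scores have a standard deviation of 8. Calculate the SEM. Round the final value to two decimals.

3.23

Spearman-Brown: r = 2(0.72) / (1 + 0.72) = 1.44000 / 1.72000 ≈ 0.83721
The standard error of measurement is 8.00000×√(1 − 0.83721) ≈ 8.00000×0.40347 ≈ 3.22779.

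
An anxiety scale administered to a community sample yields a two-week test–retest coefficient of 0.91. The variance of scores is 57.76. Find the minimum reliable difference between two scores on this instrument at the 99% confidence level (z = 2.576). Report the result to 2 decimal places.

8.31

SD = √57.76 ≈ 7.600
SEM = 7.600·√(1 − 0.910) ≈ 2.280
SE_diff = √2 · SEM ≈ 3.224
Smallest detectable difference = 2.576·3.224 ≈ 8.306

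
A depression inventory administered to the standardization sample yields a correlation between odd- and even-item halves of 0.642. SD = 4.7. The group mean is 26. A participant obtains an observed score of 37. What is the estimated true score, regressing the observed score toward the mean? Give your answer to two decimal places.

r_full = 2·0.642 / (1 + 0.642) ≃ 0.7820
Estimated true score = 0.7820×37 + (1 − 0.7820)×26 ≃ 34.6017

34.60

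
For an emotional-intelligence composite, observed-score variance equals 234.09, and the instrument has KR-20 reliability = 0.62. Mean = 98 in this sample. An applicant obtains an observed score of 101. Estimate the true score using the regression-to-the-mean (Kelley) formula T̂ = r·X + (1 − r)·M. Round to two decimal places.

99.86

Estimated true score = 0.6200×101 + (1 − 0.6200)×98 ≃ 99.8600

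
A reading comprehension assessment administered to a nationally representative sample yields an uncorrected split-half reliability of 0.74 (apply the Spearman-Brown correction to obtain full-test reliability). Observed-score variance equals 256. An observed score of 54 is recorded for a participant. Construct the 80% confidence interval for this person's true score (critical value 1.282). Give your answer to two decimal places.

σ = 256^(1/2) = 16.000
Full-length reliability (Spearman-Brown) = 2(0.74)/(1+0.74) ≈ 0.851
SEM = 16.000·√(1 − 0.851) ≈ 6.185
Margin = 1.282 · 6.185 ≈ 7.929
CI = 54 ± 7.929 → [46.071, 61.929]

[46.07, 61.93]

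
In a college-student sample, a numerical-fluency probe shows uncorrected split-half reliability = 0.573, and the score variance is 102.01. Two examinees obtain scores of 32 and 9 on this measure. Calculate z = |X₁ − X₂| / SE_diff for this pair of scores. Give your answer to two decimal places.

3.09

SD = √102.01 ≈ 10.100
r_full = 2·0.573 / (1 + 0.573) ≈ 0.729
SEM = 10.100 · √(1 − 0.729) = 10.100 · √0.271 ≈ 10.100 · 0.521 ≈ 5.262
SE_diff = SEM · √2 ≈ 5.262 · 1.414 ≈ 7.442
z = |32 − 9| / 7.442 = 23 / 7.442 ≈ 3.091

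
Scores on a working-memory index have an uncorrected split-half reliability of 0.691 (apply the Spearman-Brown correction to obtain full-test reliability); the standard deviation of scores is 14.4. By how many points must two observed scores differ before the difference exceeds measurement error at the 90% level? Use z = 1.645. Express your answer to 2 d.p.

14.32

r_full = 2·0.691 / (1 + 0.691) ≃ 0.817
SEM = 14.400×√(1 − 0.817) ≃ 6.156
SE_diff = √2 × SEM ≃ 8.705
Minimum reliable difference = 1.645 × SE_diff ≃ 1.645 × 8.705 ≃ 14.320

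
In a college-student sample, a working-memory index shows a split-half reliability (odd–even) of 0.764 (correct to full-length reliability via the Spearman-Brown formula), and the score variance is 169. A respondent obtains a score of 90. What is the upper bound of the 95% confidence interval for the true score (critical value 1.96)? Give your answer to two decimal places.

SD = √169 = 13.0000
Full-length reliability (Spearman-Brown) = 2(0.764)/(1+0.764) ≈ 0.8662
The standard error of measurement is 13.0000×√(1 − 0.8662) ≈ 13.0000×0.3658 ≈ 4.7550.
Margin = 1.96 × 4.7550 ≈ 9.3198
Upper bound: 90 + 9.3198 = 99.3198

99.32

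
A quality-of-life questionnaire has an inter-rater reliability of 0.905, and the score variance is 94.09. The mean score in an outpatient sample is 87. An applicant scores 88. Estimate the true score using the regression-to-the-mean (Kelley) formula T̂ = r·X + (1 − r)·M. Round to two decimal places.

87.91

T̂ = r·X + (1 − r)·M = 0.9050·88 + 0.0950·87 = 79.6400 + 8.2650 ≃ 87.9050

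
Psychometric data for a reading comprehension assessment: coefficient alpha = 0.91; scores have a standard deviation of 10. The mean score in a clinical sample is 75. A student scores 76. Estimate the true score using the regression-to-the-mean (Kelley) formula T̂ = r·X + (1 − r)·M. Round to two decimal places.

Estimated true score = 0.9100*76 + (1 − 0.9100)*75 ≈ 75.9100

75.91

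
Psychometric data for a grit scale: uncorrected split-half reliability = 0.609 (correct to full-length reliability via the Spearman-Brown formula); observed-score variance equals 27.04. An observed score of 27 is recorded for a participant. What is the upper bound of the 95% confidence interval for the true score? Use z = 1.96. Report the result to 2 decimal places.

σ = 27.04^(1/2) = 5.200
r_full = 2·0.609 / (1 + 0.609) ≈ 0.757
SEM = 5.200×√(1 − 0.757) ≈ 2.563
1.96 × SEM ≈ 5.024
Upper limit = 27 + 5.024 ≈ 32.024

32.02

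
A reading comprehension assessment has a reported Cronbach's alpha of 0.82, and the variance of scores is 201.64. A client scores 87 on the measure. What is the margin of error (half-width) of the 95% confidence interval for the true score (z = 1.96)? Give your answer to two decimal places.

σ = 201.64^(1/2) = 14.200
The standard error of measurement is 14.200×√(1 − 0.820) ≈ 14.200×0.424 ≈ 6.025.
Half-width = 1.96×6.025 ≈ 11.808

11.81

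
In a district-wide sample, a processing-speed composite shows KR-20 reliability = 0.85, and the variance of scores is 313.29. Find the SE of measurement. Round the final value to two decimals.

6.86

SD = √313.29 = 17.7000
SEM = 17.7000*√(1 − 0.8500) ≈ 6.8552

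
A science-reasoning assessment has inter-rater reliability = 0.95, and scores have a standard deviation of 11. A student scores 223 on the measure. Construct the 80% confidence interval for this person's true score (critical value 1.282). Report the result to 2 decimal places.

The standard error of measurement is 11.000·√(1 − 0.950) ≃ 11.000·0.224 ≃ 2.460.
Half-width = 1.282·2.460 ≃ 3.153
CI = 223 ± 3.153 → [219.847, 226.153]

[219.85, 226.15]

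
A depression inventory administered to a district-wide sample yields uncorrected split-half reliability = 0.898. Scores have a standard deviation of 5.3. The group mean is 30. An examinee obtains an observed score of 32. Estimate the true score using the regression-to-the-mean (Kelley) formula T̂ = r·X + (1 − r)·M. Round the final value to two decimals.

31.89

r_full = 2·0.898 / (1 + 0.898) ≈ 0.946
T̂ = r·X + (1 − r)·M = 0.946×32 + 0.054×30 ≈ 30.280 + 1.612 ≈ 31.893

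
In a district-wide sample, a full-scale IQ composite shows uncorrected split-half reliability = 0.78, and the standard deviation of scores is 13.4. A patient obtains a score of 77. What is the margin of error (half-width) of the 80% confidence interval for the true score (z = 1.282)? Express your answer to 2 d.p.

6.04

Full-length reliability (Spearman-Brown) = 2(0.78)/(1+0.78) ≈ 0.876
SEM = 13.400 × √(1 − 0.876) = 13.400 × √0.124 ≈ 13.400 × 0.352 ≈ 4.711
Half-width = 1.282×4.711 ≈ 6.039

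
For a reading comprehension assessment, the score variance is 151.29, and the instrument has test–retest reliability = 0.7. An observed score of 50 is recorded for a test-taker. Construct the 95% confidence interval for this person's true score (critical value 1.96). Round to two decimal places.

[36.80, 63.20]

σ = 151.29^(1/2) = 12.30000
SEM = 12.30000 × √(1 − 0.70000) = 12.30000 × √0.30000 ≈ 12.30000 × 0.54772 ≈ 6.73699
1.96 × SEM ≈ 13.20450
CI = 50 ± 13.20450 → [36.79550, 63.20450]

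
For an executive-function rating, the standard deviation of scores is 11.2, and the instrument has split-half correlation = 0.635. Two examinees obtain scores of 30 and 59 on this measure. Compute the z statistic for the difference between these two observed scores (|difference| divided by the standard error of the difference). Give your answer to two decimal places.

3.88

Spearman-Brown: r = 2(0.635) / (1 + 0.635) = 1.270 / 1.635 ≈ 0.777
SEM = 11.200 × √(1 − 0.777) = 11.200 × √0.223 ≈ 11.200 × 0.472 ≈ 5.292
SE_diff = SEM × √2 ≈ 5.292 × 1.414 ≈ 7.484
z = |30 − 59| / 7.484 = 29 / 7.484 ≈ 3.875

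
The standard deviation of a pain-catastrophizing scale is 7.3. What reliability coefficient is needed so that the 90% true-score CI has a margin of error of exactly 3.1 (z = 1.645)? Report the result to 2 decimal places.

Required SEM = 3.1 / 1.645 ≈ 1.8845
r = 1 − (1.8845/7.3)² ≈ 1 − 0.0666 ≈ 0.9334

0.93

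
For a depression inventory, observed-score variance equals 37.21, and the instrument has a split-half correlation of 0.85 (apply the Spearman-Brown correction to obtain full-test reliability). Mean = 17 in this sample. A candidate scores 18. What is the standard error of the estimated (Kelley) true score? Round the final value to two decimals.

1.67

σ = 37.21^(1/2) = 6.1000
r_full = 2·0.85 / (1 + 0.85) ≈ 0.9189
SE_est = 6.1000·√[r(1 − r)] ≈ 1.6651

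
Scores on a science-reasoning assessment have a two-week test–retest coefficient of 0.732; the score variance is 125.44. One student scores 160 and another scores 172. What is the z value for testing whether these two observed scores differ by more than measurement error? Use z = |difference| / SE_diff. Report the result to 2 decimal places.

1.46

SD = √125.44 ≃ 11.20000
SEM = 11.20000 * √(1 − 0.73200) = 11.20000 * √0.26800 ≃ 11.20000 * 0.51769 ≃ 5.79810
SE_diff = √2 * SEM ≃ 8.19975
z = |160 − 172| / 8.19975 = 12 / 8.19975 ≃ 1.46346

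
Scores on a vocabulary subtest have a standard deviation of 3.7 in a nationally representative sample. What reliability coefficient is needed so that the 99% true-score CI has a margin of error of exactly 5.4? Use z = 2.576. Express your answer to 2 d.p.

0.68

SEM needed = half-width / z = 5.4/2.576 ≃ 2.0963
Required reliability = 1 − (SEM/SD)² = 1 − 0.3210 ≃ 0.6790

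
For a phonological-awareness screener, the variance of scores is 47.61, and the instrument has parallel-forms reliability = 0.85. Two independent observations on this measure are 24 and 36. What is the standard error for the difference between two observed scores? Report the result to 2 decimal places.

3.78

SD = √47.61 ≈ 6.90000
SEM = 6.90000 · √(1 − 0.85000) = 6.90000 · √0.15000 ≈ 6.90000 · 0.38730 ≈ 2.67236
SE_diff = √2 · SEM ≈ 3.77929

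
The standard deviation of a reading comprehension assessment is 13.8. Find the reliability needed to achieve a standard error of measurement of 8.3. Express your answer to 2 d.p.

Required reliability = 1 − (SEM/SD)² = 1 − 0.362 ≈ 0.638

0.64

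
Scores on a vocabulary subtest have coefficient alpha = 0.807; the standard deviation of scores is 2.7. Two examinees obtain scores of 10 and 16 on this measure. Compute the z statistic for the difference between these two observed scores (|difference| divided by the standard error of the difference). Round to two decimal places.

3.58

SEM = 2.7000*√(1 − 0.8070) ≈ 1.1862
SE_diff = √2 * SEM ≈ 1.6775
z = |10 − 16| / 1.6775 = 6 / 1.6775 ≈ 3.5768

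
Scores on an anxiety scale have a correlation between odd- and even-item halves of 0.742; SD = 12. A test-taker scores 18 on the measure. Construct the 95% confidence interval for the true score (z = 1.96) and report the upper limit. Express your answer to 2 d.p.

r_full = 2·0.742 / (1 + 0.742) ≃ 0.8519
SEM = 12.0000·√(1 − 0.8519) ≃ 4.6181
Half-width = 1.96·4.6181 ≃ 9.0516
Upper limit = 18 + 9.0516 ≃ 27.0516

27.05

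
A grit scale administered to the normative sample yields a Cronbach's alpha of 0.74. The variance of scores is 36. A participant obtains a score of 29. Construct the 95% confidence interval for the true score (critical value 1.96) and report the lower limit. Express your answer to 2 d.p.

23.00

σ = 36^(1/2) = 6.00000
SEM = 6.00000×√(1 − 0.74000) ≈ 3.05941
Margin = 1.96 × 3.05941 ≈ 5.99645
Lower bound: 29 − 5.99645 = 23.00355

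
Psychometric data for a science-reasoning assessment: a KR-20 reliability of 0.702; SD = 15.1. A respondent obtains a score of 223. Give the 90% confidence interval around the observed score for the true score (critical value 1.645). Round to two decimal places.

[209.44, 236.56]

SEM = 15.100 * √(1 − 0.702) = 15.100 * √0.298 ≈ 15.100 * 0.546 ≈ 8.243
Margin = 1.645 * 8.243 ≈ 13.560
Interval: (209.440, 236.560)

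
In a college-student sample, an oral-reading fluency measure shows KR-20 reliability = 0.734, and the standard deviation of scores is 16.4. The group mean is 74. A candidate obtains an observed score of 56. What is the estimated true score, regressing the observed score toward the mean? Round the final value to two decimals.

Estimated true score = 0.73400·56 + (1 − 0.73400)·74 ≈ 60.78800

60.79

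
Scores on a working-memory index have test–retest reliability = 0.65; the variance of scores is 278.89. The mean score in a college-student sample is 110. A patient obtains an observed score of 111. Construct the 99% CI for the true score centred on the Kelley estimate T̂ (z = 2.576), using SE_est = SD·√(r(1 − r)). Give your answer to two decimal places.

[90.13, 131.17]

SD = √278.89 = 16.7000
Estimated true score = 0.6500·111 + (1 − 0.6500)·110 ≃ 110.6500
SE_est = SD · √(r(1 − r)) = 16.7000 · √0.2275 ≃ 16.7000 · 0.4770 ≃ 7.9654
99% CI: 110.6500 ± 20.5189 ≃ (90.1311, 131.1689)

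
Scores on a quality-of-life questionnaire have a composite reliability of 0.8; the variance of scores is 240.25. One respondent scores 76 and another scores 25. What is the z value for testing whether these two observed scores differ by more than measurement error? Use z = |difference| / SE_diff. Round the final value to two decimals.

5.20

SD = √240.25 = 15.500
SEM = 15.500 · √(1 − 0.800) = 15.500 · √0.200 ≈ 15.500 · 0.447 ≈ 6.932
SE_diff = SEM · √2 ≈ 6.932 · 1.414 ≈ 9.803
z = 51 / 9.803 ≈ 5.202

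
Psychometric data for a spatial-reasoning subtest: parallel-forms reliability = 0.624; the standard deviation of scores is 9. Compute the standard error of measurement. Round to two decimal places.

SEM = 9.0000·√(1 − 0.6240) ≈ 5.5187

5.52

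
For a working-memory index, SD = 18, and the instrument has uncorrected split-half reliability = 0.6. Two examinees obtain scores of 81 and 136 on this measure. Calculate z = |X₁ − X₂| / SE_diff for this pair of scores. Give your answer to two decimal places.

Full-length reliability (Spearman-Brown) = 2(0.6)/(1+0.6) ≃ 0.7500
SEM = 18.0000*√(1 − 0.7500) ≃ 9.0000
Standard error of the difference = 9.0000·√2 ≃ 12.7279
z = 55 / 12.7279 ≃ 4.3212

4.32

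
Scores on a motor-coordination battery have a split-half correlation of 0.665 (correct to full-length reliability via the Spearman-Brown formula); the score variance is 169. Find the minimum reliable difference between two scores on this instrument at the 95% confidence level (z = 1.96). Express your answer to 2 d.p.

16.16

SD = √169 = 13.000
r_full = 2·0.665 / (1 + 0.665) ≈ 0.799
SEM = 13.000 * √(1 − 0.799) = 13.000 * √0.201 ≈ 13.000 * 0.449 ≈ 5.831
Standard error of the difference = 5.831·√2 ≈ 8.247
Minimum reliable difference = 1.96 * SE_diff ≈ 1.96 * 8.247 ≈ 16.163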